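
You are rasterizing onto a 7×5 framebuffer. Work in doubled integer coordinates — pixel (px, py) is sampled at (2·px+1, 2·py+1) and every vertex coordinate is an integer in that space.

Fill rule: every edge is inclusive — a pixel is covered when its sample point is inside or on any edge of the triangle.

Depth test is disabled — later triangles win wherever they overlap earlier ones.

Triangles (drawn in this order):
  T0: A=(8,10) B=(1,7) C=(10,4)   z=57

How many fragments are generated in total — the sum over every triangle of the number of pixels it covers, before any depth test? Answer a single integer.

T0:
  2·area = 48
  edge (8, 10)→(1, 7): d=(-7,-3) inclusive
  edge (1, 7)→(10, 4): d=(9,-3) inclusive
  edge (10, 4)→(8, 10): d=(-2,6) inclusive
    (5,0)@(11, 1): e=[72,-24,0] → ·  [on edge]
    (6,1)@(13, 3): e=[64,0,-16] → ·  [on edge]
    (3,2)@(7, 5): e=[32,0,16] → █  [on edge]
    (4,2)@(9, 5): e=[38,6,4] → █
    (5,2)@(11, 5): e=[44,12,-8] → ·
    (0,3)@(1, 7): e=[0,0,48] → █  [on edge]
    (1,3)@(3, 7): e=[6,6,36] → █
    (2,3)@(5, 7): e=[12,12,24] → █
    (4,3)@(9, 7): e=[24,24,0] → █  [on edge]
    (5,3)@(11, 7): e=[30,30,-12] → ·
    (0,4)@(1, 9): e=[-14,18,44] → ·
    (1,4)@(3, 9): e=[-8,24,32] → ·
  covered (8 px):
    · · · · · · ·
    · · · · · · ·
    · · · █ █ · ·
    █ █ █ █ █ · ·
    · · · █ · · ·

Result: 8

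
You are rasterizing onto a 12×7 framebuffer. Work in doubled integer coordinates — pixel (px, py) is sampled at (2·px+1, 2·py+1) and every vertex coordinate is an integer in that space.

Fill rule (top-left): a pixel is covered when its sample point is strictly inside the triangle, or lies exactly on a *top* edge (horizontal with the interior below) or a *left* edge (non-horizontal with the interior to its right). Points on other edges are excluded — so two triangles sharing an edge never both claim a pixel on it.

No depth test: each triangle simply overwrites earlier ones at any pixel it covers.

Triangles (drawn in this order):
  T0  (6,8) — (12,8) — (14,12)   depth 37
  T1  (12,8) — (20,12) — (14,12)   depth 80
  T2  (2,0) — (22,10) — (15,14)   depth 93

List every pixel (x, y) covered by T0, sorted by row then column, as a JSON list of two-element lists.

T0:
  2·area = 24
  edge (6, 8)→(12, 8): d=(6,0) top-left  bias=+0
  edge (12, 8)→(14, 12): d=(2,4) right/bottom  bias=-1
  edge (14, 12)→(6, 8): d=(-8,-4) top-left  bias=+0
    (4,4)@(9, 9): e=[6,14,4] → #
    (5,4)@(11, 9): e=[6,6,12] → #
    (6,4)@(13, 9): e=[6,-2,20] → ·
    (4,5)@(9, 11): e=[18,18,-12] → ·
    (5,5)@(11, 11): e=[18,10,-4] → ·
    (6,5)@(13, 11): e=[18,2,4] → #
    (7,5)@(15, 11): e=[18,-6,12] → ·
    (6,6)@(13, 13): e=[30,6,-12] → ·
  covered (3 px):
    · · · · · · · · · · · ·
    · · · · · · · · · · · ·
    · · · · · · · · · · · ·
    · · · · · · · · · · · ·
    · · · · # # · · · · · ·
    · · · · · · # · · · · ·
    · · · · · · · · · · · ·
T1:
  2·area = 24
  edge (12, 8)→(20, 12): d=(8,4) right/bottom  bias=-1
  edge (20, 12)→(14, 12): d=(-6,0) right/bottom  bias=-1
  edge (14, 12)→(12, 8): d=(-2,-4) top-left  bias=+0
    (6,4)@(13, 9): e=[4,18,2] → #
    (7,4)@(15, 9): e=[-4,18,10] → ·
    (6,5)@(13, 11): e=[20,6,-2] → ·
    (7,5)@(15, 11): e=[12,6,6] → #
    (8,5)@(17, 11): e=[4,6,14] → #
    (9,5)@(19, 11): e=[-4,6,22] → ·
    (7,6)@(15, 13): e=[28,-6,2] → ·
    (8,6)@(17, 13): e=[20,-6,10] → ·
  covered (3 px):
    · · · · · · · · · · · ·
    · · · · · · · · · · · ·
    · · · · · · · · · · · ·
    · · · · · · · · · · · ·
    · · · · · · # · · · · ·
    · · · · · · · # # · · ·
    · · · · · · · · · · · ·
T2:
  2·area = 150
  edge (2, 0)→(22, 10): d=(20,10) right/bottom  bias=-1
  edge (22, 10)→(15, 14): d=(-7,4) right/bottom  bias=-1
  edge (15, 14)→(2, 0): d=(-13,-14) top-left  bias=+0
    (1,0)@(3, 1): e=[10,139,1] → #
    (2,0)@(5, 1): e=[-10,131,29] → ·
    (1,1)@(3, 3): e=[50,125,-25] → ·
    (2,1)@(5, 3): e=[30,117,3] → #
    (3,1)@(7, 3): e=[10,109,31] → #
    (4,1)@(9, 3): e=[-10,101,59] → ·
    (2,2)@(5, 5): e=[70,103,-23] → ·
    (3,2)@(7, 5): e=[50,95,5] → #
    (4,2)@(9, 5): e=[30,87,33] → #
    (5,2)@(11, 5): e=[10,79,61] → #
    (6,2)@(13, 5): e=[-10,71,89] → ·
    (3,3)@(7, 7): e=[90,81,-21] → ·
  covered (20 px):
    · # · · · · · · · · · ·
    · · # # · · · · · · · ·
    · · · # # # · · · · · ·
    · · · · # # # # · · · ·
    · · · · · # # # # # · ·
    · · · · · · # # # # · ·
    · · · · · · · # · · · ·

Final: [[4,4],[5,4],[6,5]]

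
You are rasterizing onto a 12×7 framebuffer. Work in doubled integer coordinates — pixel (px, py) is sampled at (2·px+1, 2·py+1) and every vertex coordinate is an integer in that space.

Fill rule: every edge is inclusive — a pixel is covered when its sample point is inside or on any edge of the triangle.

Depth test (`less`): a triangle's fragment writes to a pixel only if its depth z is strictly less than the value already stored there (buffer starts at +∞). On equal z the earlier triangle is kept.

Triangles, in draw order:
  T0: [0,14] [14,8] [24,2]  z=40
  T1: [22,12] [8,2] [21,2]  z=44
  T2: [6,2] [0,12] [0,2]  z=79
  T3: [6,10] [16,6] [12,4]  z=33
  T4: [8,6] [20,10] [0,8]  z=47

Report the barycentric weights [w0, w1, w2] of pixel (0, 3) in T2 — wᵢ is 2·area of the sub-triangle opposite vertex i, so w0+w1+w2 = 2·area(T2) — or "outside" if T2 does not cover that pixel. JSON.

T0:
  2·area = 24  (B↔C swapped to make it positive)
  edge (0, 14)→(24, 2): d=(24,-12) inclusive
  edge (24, 2)→(14, 8): d=(-10,6) inclusive
  edge (14, 8)→(0, 14): d=(-14,6) inclusive
    (9,2)@(19, 5): e=[12,0,12] → █  [on edge]
    (10,2)@(21, 5): e=[36,-12,0] → ·  [on edge]
    (7,3)@(15, 7): e=[12,4,8] → █
    (8,3)@(17, 7): e=[36,-8,-4] → ·
    (9,3)@(19, 7): e=[60,-20,-16] → ·
    (5,4)@(11, 9): e=[12,8,4] → █
    (6,4)@(13, 9): e=[36,-4,-8] → ·
    (7,4)@(15, 9): e=[60,-16,-20] → ·
    (3,5)@(7, 11): e=[12,12,0] → █  [on edge]
    (4,5)@(9, 11): e=[36,0,-12] → ·  [on edge]
    (5,5)@(11, 11): e=[60,-12,-24] → ·
    (3,6)@(7, 13): e=[60,-8,-28] → ·
  covered (4 px):
    · · · · · · · · · · · ·
    · · · · · · · · · · · ·
    · · · · · · · · · █ · ·
    · · · · · · · █ · · · ·
    · · · · · █ · · · · · ·
    · · · █ · · · · · · · ·
    · · · · · · · · · · · ·
T1:
  2·area = 130
  edge (22, 12)→(8, 2): d=(-14,-10) inclusive
  edge (8, 2)→(21, 2): d=(13,0) inclusive
  edge (21, 2)→(22, 12): d=(1,10) inclusive
    (5,1)@(11, 3): e=[16,13,101] → █
    (6,1)@(13, 3): e=[36,13,81] → █
    (7,1)@(15, 3): e=[56,13,61] → █
    (8,1)@(17, 3): e=[76,13,41] → █
    (9,1)@(19, 3): e=[96,13,21] → █
    (10,1)@(21, 3): e=[116,13,1] → █
    (11,1)@(23, 3): e=[136,13,-19] → ·
    (5,2)@(11, 5): e=[-12,39,103] → ·
    (6,2)@(13, 5): e=[8,39,83] → █
    (11,2)@(23, 5): e=[108,39,-17] → ·
    (6,3)@(13, 7): e=[-20,65,85] → ·
    (7,3)@(15, 7): e=[0,65,65] → █  [on edge]
  covered (18 px):
    · · · · · · · · · · · ·
    · · · · · █ █ █ █ █ █ ·
    · · · · · · █ █ █ █ █ ·
    · · · · · · · █ █ █ █ ·
    · · · · · · · · · █ █ ·
    · · · · · · · · · · █ ·
    · · · · · · · · · · · ·
T2:
  2·area = 60
  edge (6, 2)→(0, 12): d=(-6,10) inclusive
  edge (0, 12)→(0, 2): d=(0,-10) inclusive
  edge (0, 2)→(6, 2): d=(6,0) inclusive
    (0,1)@(1, 3): e=[44,10,6] → █
    (1,1)@(3, 3): e=[24,30,6] → █
    (2,1)@(5, 3): e=[4,50,6] → █
    (3,1)@(7, 3): e=[-16,70,6] → ·
    (0,2)@(1, 5): e=[32,10,18] → █
    (2,2)@(5, 5): e=[-8,50,18] → ·
    (0,3)@(1, 7): e=[20,10,30] → █
    (1,3)@(3, 7): e=[0,30,30] → █  [on edge]
    (2,3)@(5, 7): e=[-20,50,30] → ·
    (0,4)@(1, 9): e=[8,10,42] → █
    (1,4)@(3, 9): e=[-12,30,42] → ·
    (0,5)@(1, 11): e=[-4,10,54] → ·
  covered (8 px):
    · · · · · · · · · · · ·
    █ █ █ · · · · · · · · ·
    █ █ · · · · · · · · · ·
    █ █ · · · · · · · · · ·
    █ · · · · · · · · · · ·
    · · · · · · · · · · · ·
    · · · · · · · · · · · ·
T3:
  2·area = 36  (B↔C swapped to make it positive)
  edge (6, 10)→(12, 4): d=(6,-6) inclusive
  edge (12, 4)→(16, 6): d=(4,2) inclusive
  edge (16, 6)→(6, 10): d=(-10,4) inclusive
    (7,0)@(15, 1): e=[0,-18,54] → ·  [on edge]
    (6,1)@(13, 3): e=[0,-6,42] → ·  [on edge]
    (5,2)@(11, 5): e=[0,6,30] → █  [on edge]
    (6,2)@(13, 5): e=[12,2,22] → █
    (7,2)@(15, 5): e=[24,-2,14] → ·
    (4,3)@(9, 7): e=[0,18,18] → █  [on edge]
    (7,3)@(15, 7): e=[36,6,-6] → ·
    (3,4)@(7, 9): e=[0,30,6] → █  [on edge]
    (4,4)@(9, 9): e=[12,26,-2] → ·
    (5,4)@(11, 9): e=[24,22,-10] → ·
    (6,4)@(13, 9): e=[36,18,-18] → ·
    (2,5)@(5, 11): e=[0,42,-6] → ·  [on edge]
    (1,6)@(3, 13): e=[0,54,-18] → ·  [on edge]
  covered (6 px):
    · · · · · · · · · · · ·
    · · · · · · · · · · · ·
    · · · · · █ █ · · · · ·
    · · · · █ █ █ · · · · ·
    · · · █ · · · · · · · ·
    · · · · · · · · · · · ·
    · · · · · · · · · · · ·
T4:
  2·area = 56
  edge (8, 6)→(20, 10): d=(12,4) inclusive
  edge (20, 10)→(0, 8): d=(-20,-2) inclusive
  edge (0, 8)→(8, 6): d=(8,-2) inclusive
    (2,2)@(5, 5): e=[0,70,-14] → ·  [on edge]
    (2,3)@(5, 7): e=[24,30,2] → █
    (3,3)@(7, 7): e=[16,34,6] → █
    (4,3)@(9, 7): e=[8,38,10] → █
    (5,3)@(11, 7): e=[0,42,14] → █  [on edge]
    (6,3)@(13, 7): e=[-8,46,18] → ·
    (2,4)@(5, 9): e=[48,-10,18] → ·
    (3,4)@(7, 9): e=[40,-6,22] → ·
    (4,4)@(9, 9): e=[32,-2,26] → ·
    (5,4)@(11, 9): e=[24,2,30] → █
    (6,4)@(13, 9): e=[16,6,34] → █
    (7,4)@(15, 9): e=[8,10,38] → █
    (8,4)@(17, 9): e=[0,14,42] → █  [on edge]
    (11,5)@(23, 11): e=[0,-14,70] → ·  [on edge]
  covered (8 px):
    · · · · · · · · · · · ·
    · · · · · · · · · · · ·
    · · · · · · · · · · · ·
    · · █ █ █ █ · · · · · ·
    · · · · · █ █ █ █ · · ·
    · · · · · · · · · · · ·
    · · · · · · · · · · · ·

Result: [10,30,20]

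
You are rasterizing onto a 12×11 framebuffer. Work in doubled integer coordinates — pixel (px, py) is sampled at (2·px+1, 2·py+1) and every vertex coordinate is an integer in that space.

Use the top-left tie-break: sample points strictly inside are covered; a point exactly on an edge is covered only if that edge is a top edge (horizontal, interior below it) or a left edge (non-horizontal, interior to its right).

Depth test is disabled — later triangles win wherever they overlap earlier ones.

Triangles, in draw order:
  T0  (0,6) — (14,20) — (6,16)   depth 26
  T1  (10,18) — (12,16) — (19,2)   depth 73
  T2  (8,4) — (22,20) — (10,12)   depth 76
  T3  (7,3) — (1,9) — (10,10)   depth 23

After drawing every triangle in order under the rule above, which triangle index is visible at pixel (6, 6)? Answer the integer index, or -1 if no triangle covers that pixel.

T0:
  2·area = 56
  edge (0, 6)→(14, 20): d=(14,14) right/bottom  bias=-1
  edge (14, 20)→(6, 16): d=(-8,-4) top-left  bias=+0
  edge (6, 16)→(0, 6): d=(-6,-10) top-left  bias=+0
    (0,3)@(1, 7): e=[0,52,4] → ·  [on edge]
    (1,4)@(3, 9): e=[0,44,12] → ·  [on edge]
    (1,5)@(3, 11): e=[28,28,0] → #  [on edge]
    (2,5)@(5, 11): e=[0,36,20] → ·  [on edge]
    (1,6)@(3, 13): e=[56,12,-12] → ·
    (2,6)@(5, 13): e=[28,20,8] → #
    (3,6)@(7, 13): e=[0,28,28] → ·  [on edge]
    (2,7)@(5, 15): e=[56,4,-4] → ·
    (3,7)@(7, 15): e=[28,12,16] → #
    (4,7)@(9, 15): e=[0,20,36] → ·  [on edge]
    (3,8)@(7, 17): e=[56,-4,4] → ·
    (4,8)@(9, 17): e=[28,4,24] → #
    (5,8)@(11, 17): e=[0,12,44] → ·  [on edge]
    (6,9)@(13, 19): e=[0,4,52] → ·  [on edge]
    (4,10)@(9, 21): e=[84,-28,0] → ·  [on edge]
    (7,10)@(15, 21): e=[0,-4,60] → ·  [on edge]
  covered (4 px):
    · · · · · · · · · · · ·
    · · · · · · · · · · · ·
    · · · · · · · · · · · ·
    · · · · · · · · · · · ·
    · · · · · · · · · · · ·
    · # · · · · · · · · · ·
    · · # · · · · · · · · ·
    · · · # · · · · · · · ·
    · · · · # · · · · · · ·
    · · · · · · · · · · · ·
    · · · · · · · · · · · ·
T1:
  2·area = 14  (B↔C swapped to make it positive)
  edge (10, 18)→(19, 2): d=(9,-16) top-left  bias=+0
  edge (19, 2)→(12, 16): d=(-7,14) right/bottom  bias=-1
  edge (12, 16)→(10, 18): d=(-2,2) right/bottom  bias=-1
    (11,2)@(23, 5): e=[91,-77,0] → ·  [on edge]
    (10,3)@(21, 7): e=[77,-63,0] → ·  [on edge]
    (9,4)@(19, 9): e=[63,-49,0] → ·  [on edge]
    (8,5)@(17, 11): e=[49,-35,0] → ·  [on edge]
    (6,6)@(13, 13): e=[3,7,4] → #
    (7,6)@(15, 13): e=[35,-21,0] → ·  [on edge]
    (6,7)@(13, 15): e=[21,-7,0] → ·  [on edge]
    (5,8)@(11, 17): e=[7,7,0] → ·  [on edge]
    (4,9)@(9, 19): e=[-7,21,0] → ·  [on edge]
    (3,10)@(7, 21): e=[-21,35,0] → ·  [on edge]
  covered (1 px):
    · · · · · · · · · · · ·
    · · · · · · · · · · · ·
    · · · · · · · · · · · ·
    · · · · · · · · · · · ·
    · · · · · · · · · · · ·
    · · · · · · · · · · · ·
    · · · · · · # · · · · ·
    · · · · · · · · · · · ·
    · · · · · · · · · · · ·
    · · · · · · · · · · · ·
    · · · · · · · · · · · ·
T2:
  2·area = 80
  edge (8, 4)→(22, 20): d=(14,16) right/bottom  bias=-1
  edge (22, 20)→(10, 12): d=(-12,-8) top-left  bias=+0
  edge (10, 12)→(8, 4): d=(-2,-8) top-left  bias=+0
    (4,3)@(9, 7): e=[26,52,2] → #
    (5,3)@(11, 7): e=[-6,68,18] → ·
    (4,4)@(9, 9): e=[54,28,-2] → ·
    (5,4)@(11, 9): e=[22,44,14] → #
    (6,4)@(13, 9): e=[-10,60,30] → ·
    (5,5)@(11, 11): e=[50,20,10] → #
    (6,5)@(13, 11): e=[18,36,26] → #
    (7,5)@(15, 11): e=[-14,52,42] → ·
    (5,6)@(11, 13): e=[78,-4,6] → ·
    (6,6)@(13, 13): e=[46,12,22] → #
    (7,6)@(15, 13): e=[14,28,38] → #
    (8,6)@(17, 13): e=[-18,44,54] → ·
  covered (10 px):
    · · · · · · · · · · · ·
    · · · · · · · · · · · ·
    · · · · · · · · · · · ·
    · · · · # · · · · · · ·
    · · · · · # · · · · · ·
    · · · · · # # · · · · ·
    · · · · · · # # · · · ·
    · · · · · · · # # · · ·
    · · · · · · · · · # · ·
    · · · · · · · · · · # ·
    · · · · · · · · · · · ·
T3:
  2·area = 60  (B↔C swapped to make it positive)
  edge (7, 3)→(10, 10): d=(3,7) right/bottom  bias=-1
  edge (10, 10)→(1, 9): d=(-9,-1) top-left  bias=+0
  edge (1, 9)→(7, 3): d=(6,-6) top-left  bias=+0
    (4,0)@(9, 1): e=[-20,80,0] → ·  [on edge]
    (3,1)@(7, 3): e=[0,60,0] → ·  [on edge]
    (2,2)@(5, 5): e=[20,40,0] → #  [on edge]
    (3,2)@(7, 5): e=[6,42,12] → #
    (4,2)@(9, 5): e=[-8,44,24] → ·
    (1,3)@(3, 7): e=[40,20,0] → #  [on edge]
    (4,3)@(9, 7): e=[-2,26,36] → ·
    (0,4)@(1, 9): e=[60,0,0] → #  [on edge]
    (4,4)@(9, 9): e=[4,8,48] → #
    (5,4)@(11, 9): e=[-10,10,60] → ·
    (0,5)@(1, 11): e=[66,-18,12] → ·
    (1,5)@(3, 11): e=[52,-16,24] → ·
    (9,5)@(19, 11): e=[-60,0,120] → ·  [on edge]
    (6,8)@(13, 17): e=[0,-60,120] → ·  [on edge]
  covered (10 px):
    · · · · · · · · · · · ·
    · · · · · · · · · · · ·
    · · # # · · · · · · · ·
    · # # # · · · · · · · ·
    # # # # # · · · · · · ·
    · · · · · · · · · · · ·
    · · · · · · · · · · · ·
    · · · · · · · · · · · ·
    · · · · · · · · · · · ·
    · · · · · · · · · · · ·
    · · · · · · · · · · · ·

Z-buffer (winner per pixel, '.' = empty):
  . . . . . . . . . . . .
  . . . . . . . . . . . .
  . . 3 3 . . . . . . . .
  . 3 3 3 2 . . . . . . .
  3 3 3 3 3 2 . . . . . .
  . 0 . . . 2 2 . . . . .
  . . 0 . . . 2 2 . . . .
  . . . 0 . . . 2 2 . . .
  . . . . 0 . . . . 2 . .
  . . . . . . . . . . 2 .
  . . . . . . . . . . . .

Answer: 2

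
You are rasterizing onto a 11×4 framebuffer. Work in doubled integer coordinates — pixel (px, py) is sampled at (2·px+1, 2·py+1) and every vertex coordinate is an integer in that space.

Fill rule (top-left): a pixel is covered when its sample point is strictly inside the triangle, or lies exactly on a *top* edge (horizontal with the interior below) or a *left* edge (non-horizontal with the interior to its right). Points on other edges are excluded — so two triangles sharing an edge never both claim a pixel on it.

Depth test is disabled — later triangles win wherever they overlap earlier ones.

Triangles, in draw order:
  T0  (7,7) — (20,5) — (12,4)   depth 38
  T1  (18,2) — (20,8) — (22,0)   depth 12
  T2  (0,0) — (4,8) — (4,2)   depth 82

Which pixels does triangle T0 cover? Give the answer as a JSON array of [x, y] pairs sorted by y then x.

T0:
  2·area = 29  (B↔C swapped to make it positive)
  edge (7, 7)→(12, 4): d=(5,-3) top-left  bias=+0
  edge (12, 4)→(20, 5): d=(8,1) right/bottom  bias=-1
  edge (20, 5)→(7, 7): d=(-13,2) right/bottom  bias=-1
    (8,0)@(17, 1): e=[0,-29,58] → .  [on edge]
    (5,2)@(11, 5): e=[2,9,18] → X
    (6,2)@(13, 5): e=[8,7,14] → X
    (7,2)@(15, 5): e=[14,5,10] → X
    (8,2)@(17, 5): e=[20,3,6] → X
    (9,2)@(19, 5): e=[26,1,2] → X
    (10,2)@(21, 5): e=[32,-1,-2] → .
    (3,3)@(7, 7): e=[0,29,0] → .  [on edge]
    (5,3)@(11, 7): e=[12,25,-8] → .
    (6,3)@(13, 7): e=[18,23,-12] → .
    (7,3)@(15, 7): e=[24,21,-16] → .
    (8,3)@(17, 7): e=[30,19,-20] → .
  covered (5 px):
    . . . . . . . . . . .
    . . . . . . . . . . .
    . . . . . X X X X X .
    . . . . . . . . . . .
T1:
  2·area = 28  (B↔C swapped to make it positive)
  edge (18, 2)→(22, 0): d=(4,-2) top-left  bias=+0
  edge (22, 0)→(20, 8): d=(-2,8) right/bottom  bias=-1
  edge (20, 8)→(18, 2): d=(-2,-6) top-left  bias=+0
    (10,0)@(21, 1): e=[2,6,20] → X
    (9,1)@(19, 3): e=[6,18,4] → X
    (9,2)@(19, 5): e=[14,14,0] → X  [on edge]
    (10,2)@(21, 5): e=[18,-2,12] → .
    (9,3)@(19, 7): e=[22,10,-4] → .
  covered (4 px):
    . . . . . . . . . . X
    . . . . . . . . . X X
    . . . . . . . . . X .
    . . . . . . . . . . .
T2:
  2·area = 24  (B↔C swapped to make it positive)
  edge (0, 0)→(4, 2): d=(4,2) right/bottom  bias=-1
  edge (4, 2)→(4, 8): d=(0,6) right/bottom  bias=-1
  edge (4, 8)→(0, 0): d=(-4,-8) top-left  bias=+0
    (0,0)@(1, 1): e=[2,18,4] → X
    (1,0)@(3, 1): e=[-2,6,20] → .
    (0,1)@(1, 3): e=[10,18,-4] → .
    (1,1)@(3, 3): e=[6,6,12] → X
    (2,1)@(5, 3): e=[2,-6,28] → .
    (1,2)@(3, 5): e=[14,6,4] → X
    (2,2)@(5, 5): e=[10,-6,20] → .
    (1,3)@(3, 7): e=[22,6,-4] → .
  covered (3 px):
    X . . . . . . . . . .
    . X . . . . . . . . .
    . X . . . . . . . . .
    . . . . . . . . . . .

Answer: [[5,2],[6,2],[7,2],[8,2],[9,2]]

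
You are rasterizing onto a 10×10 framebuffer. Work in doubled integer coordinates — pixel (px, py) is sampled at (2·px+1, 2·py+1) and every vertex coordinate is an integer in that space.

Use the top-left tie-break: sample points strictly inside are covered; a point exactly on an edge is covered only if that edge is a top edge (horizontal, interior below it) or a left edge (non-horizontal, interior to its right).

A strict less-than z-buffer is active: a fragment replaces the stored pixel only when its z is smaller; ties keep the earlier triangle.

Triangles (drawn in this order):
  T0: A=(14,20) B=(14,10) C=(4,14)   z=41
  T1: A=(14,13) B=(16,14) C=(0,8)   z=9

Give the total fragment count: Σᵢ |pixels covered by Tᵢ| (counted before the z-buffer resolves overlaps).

T0:
  2·area = 100  (B↔C swapped to make it positive)
  edge (14, 20)→(4, 14): d=(-10,-6) top-left  bias=+0
  edge (4, 14)→(14, 10): d=(10,-4) top-left  bias=+0
  edge (14, 10)→(14, 20): d=(0,10) right/bottom  bias=-1
    (6,5)@(13, 11): e=[84,6,10] → X
    (7,5)@(15, 11): e=[96,14,-10] → .
    (3,6)@(7, 13): e=[28,2,70] → X
    (4,6)@(9, 13): e=[40,10,50] → X
    (5,6)@(11, 13): e=[52,18,30] → X
    (7,6)@(15, 13): e=[76,34,-10] → .
    (3,7)@(7, 15): e=[8,22,70] → X
    (7,7)@(15, 15): e=[56,54,-10] → .
    (3,8)@(7, 17): e=[-12,42,70] → .
    (4,8)@(9, 17): e=[0,50,50] → X  [on edge]
    (7,8)@(15, 17): e=[36,74,-10] → .
    (4,9)@(9, 19): e=[-20,70,50] → .
  covered (13 px):
    . . . . . . . . . .
    . . . . . . . . . .
    . . . . . . . . . .
    . . . . . . . . . .
    . . . . . . . . . .
    . . . . . . X . . .
    . . . X X X X . . .
    . . . X X X X . . .
    . . . . X X X . . .
    . . . . . . X . . .
T1:
  2·area = 4
  edge (14, 13)→(16, 14): d=(2,1) right/bottom  bias=-1
  edge (16, 14)→(0, 8): d=(-16,-6) top-left  bias=+0
  edge (0, 8)→(14, 13): d=(14,5) right/bottom  bias=-1
  covered (0 px):
    . . . . . . . . . .
    . . . . . . . . . .
    . . . . . . . . . .
    . . . . . . . . . .
    . . . . . . . . . .
    . . . . . . . . . .
    . . . . . . . . . .
    . . . . . . . . . .
    . . . . . . . . . .
    . . . . . . . . . .

Result: 13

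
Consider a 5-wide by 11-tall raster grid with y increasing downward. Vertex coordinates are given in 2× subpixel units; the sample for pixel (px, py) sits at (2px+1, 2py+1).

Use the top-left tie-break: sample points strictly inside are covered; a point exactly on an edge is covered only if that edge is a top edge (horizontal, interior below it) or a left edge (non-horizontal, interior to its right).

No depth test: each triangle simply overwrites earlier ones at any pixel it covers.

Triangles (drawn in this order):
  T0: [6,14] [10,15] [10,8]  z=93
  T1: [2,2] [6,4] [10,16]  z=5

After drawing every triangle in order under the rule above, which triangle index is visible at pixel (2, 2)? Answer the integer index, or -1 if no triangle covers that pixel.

T0:
  2·area = 28  (B↔C swapped to make it positive)
  edge (6, 14)→(10, 8): d=(4,-6) top-left  bias=+0
  edge (10, 8)→(10, 15): d=(0,7) right/bottom  bias=-1
  edge (10, 15)→(6, 14): d=(-4,-1) top-left  bias=+0
    (4,5)@(9, 11): e=[6,7,15] → #
    (3,6)@(7, 13): e=[2,21,5] → #
    (3,7)@(7, 15): e=[10,21,-3] → ·
    (4,7)@(9, 15): e=[22,7,-1] → ·
  covered (3 px):
    · · · · ·
    · · · · ·
    · · · · ·
    · · · · ·
    · · · · ·
    · · · · #
    · · · # #
    · · · · ·
    · · · · ·
    · · · · ·
    · · · · ·
T1:
  2·area = 40
  edge (2, 2)→(6, 4): d=(4,2) right/bottom  bias=-1
  edge (6, 4)→(10, 16): d=(4,12) right/bottom  bias=-1
  edge (10, 16)→(2, 2): d=(-8,-14) top-left  bias=+0
    (2,0)@(5, 1): e=[-10,0,50] → ·  [on edge]
    (1,1)@(3, 3): e=[2,32,6] → #
    (2,1)@(5, 3): e=[-2,8,34] → ·
    (1,2)@(3, 5): e=[10,40,-10] → ·
    (2,2)@(5, 5): e=[6,16,18] → #
    (3,2)@(7, 5): e=[2,-8,46] → ·
    (2,3)@(5, 7): e=[14,24,2] → #
    (3,3)@(7, 7): e=[10,0,30] → ·  [on edge]
    (2,4)@(5, 9): e=[22,32,-14] → ·
    (3,4)@(7, 9): e=[18,8,14] → #
    (4,4)@(9, 9): e=[14,-16,42] → ·
    (3,5)@(7, 11): e=[26,16,-2] → ·
    (4,6)@(9, 13): e=[30,0,10] → ·  [on edge]
  covered (4 px):
    · · · · ·
    · # · · ·
    · · # · ·
    · · # · ·
    · · · # ·
    · · · · ·
    · · · · ·
    · · · · ·
    · · · · ·
    · · · · ·
    · · · · ·

Z-buffer (winner per pixel, '.' = empty):
  . . . . .
  . 1 . . .
  . . 1 . .
  . . 1 . .
  . . . 1 .
  . . . . 0
  . . . 0 0
  . . . . .
  . . . . .
  . . . . .
  . . . . .

Final: 1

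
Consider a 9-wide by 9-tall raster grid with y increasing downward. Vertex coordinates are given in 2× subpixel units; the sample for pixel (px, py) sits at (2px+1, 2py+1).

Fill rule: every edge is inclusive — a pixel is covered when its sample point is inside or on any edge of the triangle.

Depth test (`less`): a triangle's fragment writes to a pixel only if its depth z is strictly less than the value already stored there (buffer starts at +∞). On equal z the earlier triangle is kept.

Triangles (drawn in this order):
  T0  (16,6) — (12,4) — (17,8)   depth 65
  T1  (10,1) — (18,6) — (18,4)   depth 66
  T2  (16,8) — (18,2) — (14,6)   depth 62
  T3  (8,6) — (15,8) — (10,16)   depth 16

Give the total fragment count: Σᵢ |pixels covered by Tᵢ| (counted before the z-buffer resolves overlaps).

T0:
  2·area = 6  (B↔C swapped to make it positive)
  edge (16, 6)→(17, 8): d=(1,2) inclusive
  edge (17, 8)→(12, 4): d=(-5,-4) inclusive
  edge (12, 4)→(16, 6): d=(4,2) inclusive
  covered (0 px):
    · · · · · · · · ·
    · · · · · · · · ·
    · · · · · · · · ·
    · · · · · · · · ·
    · · · · · · · · ·
    · · · · · · · · ·
    · · · · · · · · ·
    · · · · · · · · ·
    · · · · · · · · ·
T1:
  2·area = 16  (B↔C swapped to make it positive)
  edge (10, 1)→(18, 4): d=(8,3) inclusive
  edge (18, 4)→(18, 6): d=(0,2) inclusive
  edge (18, 6)→(10, 1): d=(-8,-5) inclusive
    (7,1)@(15, 3): e=[1,6,9] → █
    (8,1)@(17, 3): e=[-5,2,19] → ·
    (7,2)@(15, 5): e=[17,6,-7] → ·
    (8,2)@(17, 5): e=[11,2,3] → █
    (8,3)@(17, 7): e=[27,2,-13] → ·
  covered (2 px):
    · · · · · · · · ·
    · · · · · · · █ ·
    · · · · · · · · █
    · · · · · · · · ·
    · · · · · · · · ·
    · · · · · · · · ·
    · · · · · · · · ·
    · · · · · · · · ·
    · · · · · · · · ·
T2:
  2·area = 16  (B↔C swapped to make it positive)
  edge (16, 8)→(14, 6): d=(-2,-2) inclusive
  edge (14, 6)→(18, 2): d=(4,-4) inclusive
  edge (18, 2)→(16, 8): d=(-2,6) inclusive
    (4,0)@(9, 1): e=[0,-40,56] → ·  [on edge]
    (5,1)@(11, 3): e=[0,-24,40] → ·  [on edge]
    (8,1)@(17, 3): e=[12,0,4] → █  [on edge]
    (6,2)@(13, 5): e=[0,-8,24] → ·  [on edge]
    (7,2)@(15, 5): e=[4,0,12] → █  [on edge]
    (8,2)@(17, 5): e=[8,8,0] → █  [on edge]
    (6,3)@(13, 7): e=[-4,0,20] → ·  [on edge]
    (7,3)@(15, 7): e=[0,8,8] → █  [on edge]
    (8,3)@(17, 7): e=[4,16,-4] → ·
    (5,4)@(11, 9): e=[-12,0,28] → ·  [on edge]
    (7,4)@(15, 9): e=[-4,16,4] → ·
    (8,4)@(17, 9): e=[0,24,-8] → ·  [on edge]
    (4,5)@(9, 11): e=[-20,0,36] → ·  [on edge]
    (7,5)@(15, 11): e=[-8,24,0] → ·  [on edge]
    (3,6)@(7, 13): e=[-28,0,44] → ·  [on edge]
    (2,7)@(5, 15): e=[-36,0,52] → ·  [on edge]
    (1,8)@(3, 17): e=[-44,0,60] → ·  [on edge]
    (6,8)@(13, 17): e=[-24,40,0] → ·  [on edge]
  covered (4 px):
    · · · · · · · · ·
    · · · · · · · · █
    · · · · · · · █ █
    · · · · · · · █ ·
    · · · · · · · · ·
    · · · · · · · · ·
    · · · · · · · · ·
    · · · · · · · · ·
    · · · · · · · · ·
T3:
  2·area = 66
  edge (8, 6)→(15, 8): d=(7,2) inclusive
  edge (15, 8)→(10, 16): d=(-5,8) inclusive
  edge (10, 16)→(8, 6): d=(-2,-10) inclusive
    (3,0)@(7, 1): e=[-33,99,0] → ·  [on edge]
    (4,3)@(9, 7): e=[5,53,8] → █
    (5,3)@(11, 7): e=[1,37,28] → █
    (6,3)@(13, 7): e=[-3,21,48] → ·
    (4,4)@(9, 9): e=[19,43,4] → █
    (6,4)@(13, 9): e=[11,11,44] → █
    (7,4)@(15, 9): e=[7,-5,64] → ·
    (4,5)@(9, 11): e=[33,33,0] → █  [on edge]
    (7,5)@(15, 11): e=[21,-15,60] → ·
    (4,6)@(9, 13): e=[47,23,-4] → ·
    (5,6)@(11, 13): e=[43,7,16] → █
    (6,6)@(13, 13): e=[39,-9,36] → ·
  covered (9 px):
    · · · · · · · · ·
    · · · · · · · · ·
    · · · · · · · · ·
    · · · · █ █ · · ·
    · · · · █ █ █ · ·
    · · · · █ █ █ · ·
    · · · · · █ · · ·
    · · · · · · · · ·
    · · · · · · · · ·

Answer: 15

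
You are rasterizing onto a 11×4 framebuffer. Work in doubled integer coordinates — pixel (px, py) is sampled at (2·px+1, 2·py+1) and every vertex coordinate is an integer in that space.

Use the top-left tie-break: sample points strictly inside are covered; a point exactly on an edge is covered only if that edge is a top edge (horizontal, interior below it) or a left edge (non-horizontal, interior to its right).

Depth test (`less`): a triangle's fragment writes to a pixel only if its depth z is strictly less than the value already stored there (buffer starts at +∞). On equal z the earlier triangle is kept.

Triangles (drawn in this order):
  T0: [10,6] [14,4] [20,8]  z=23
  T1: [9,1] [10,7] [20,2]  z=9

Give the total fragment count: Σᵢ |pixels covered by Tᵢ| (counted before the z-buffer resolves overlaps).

T0:
  2·area = 28
  edge (10, 6)→(14, 4): d=(4,-2) top-left  bias=+0
  edge (14, 4)→(20, 8): d=(6,4) right/bottom  bias=-1
  edge (20, 8)→(10, 6): d=(-10,-2) top-left  bias=+0
    (2,2)@(5, 5): e=[-14,42,0] → ·  [on edge]
    (6,2)@(13, 5): e=[2,10,16] → █
    (7,2)@(15, 5): e=[6,2,20] → █
    (8,2)@(17, 5): e=[10,-6,24] → ·
    (6,3)@(13, 7): e=[10,22,-4] → ·
    (7,3)@(15, 7): e=[14,14,0] → █  [on edge]
    (8,3)@(17, 7): e=[18,6,4] → █
    (9,3)@(19, 7): e=[22,-2,8] → ·
  covered (4 px):
    · · · · · · · · · · ·
    · · · · · · · · · · ·
    · · · · · · █ █ · · ·
    · · · · · · · █ █ · ·
T1:
  2·area = 65  (B↔C swapped to make it positive)
  edge (9, 1)→(20, 2): d=(11,1) right/bottom  bias=-1
  edge (20, 2)→(10, 7): d=(-10,5) right/bottom  bias=-1
  edge (10, 7)→(9, 1): d=(-1,-6) top-left  bias=+0
    (4,0)@(9, 1): e=[0,65,0] → ·  [on edge]
    (5,1)@(11, 3): e=[20,35,10] → █
    (6,1)@(13, 3): e=[18,25,22] → █
    (7,1)@(15, 3): e=[16,15,34] → █
    (8,1)@(17, 3): e=[14,5,46] → █
    (9,1)@(19, 3): e=[12,-5,58] → ·
    (5,2)@(11, 5): e=[42,15,8] → █
    (7,2)@(15, 5): e=[38,-5,32] → ·
    (8,2)@(17, 5): e=[36,-15,44] → ·
    (5,3)@(11, 7): e=[64,-5,6] → ·
    (6,3)@(13, 7): e=[62,-15,18] → ·
  covered (6 px):
    · · · · · · · · · · ·
    · · · · · █ █ █ █ · ·
    · · · · · █ █ · · · ·
    · · · · · · · · · · ·

Result: 10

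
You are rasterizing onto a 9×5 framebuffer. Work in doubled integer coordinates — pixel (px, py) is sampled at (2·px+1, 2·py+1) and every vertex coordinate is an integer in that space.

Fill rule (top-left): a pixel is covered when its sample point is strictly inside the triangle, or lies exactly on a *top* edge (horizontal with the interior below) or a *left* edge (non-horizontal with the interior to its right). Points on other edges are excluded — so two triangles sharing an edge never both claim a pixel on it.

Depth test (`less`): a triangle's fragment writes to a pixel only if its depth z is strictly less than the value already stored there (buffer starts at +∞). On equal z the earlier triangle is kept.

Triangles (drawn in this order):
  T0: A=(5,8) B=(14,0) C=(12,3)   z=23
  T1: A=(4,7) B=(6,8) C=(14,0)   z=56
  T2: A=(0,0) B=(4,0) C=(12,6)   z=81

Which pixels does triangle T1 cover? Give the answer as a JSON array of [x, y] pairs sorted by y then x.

T0:
  2·area = 11
  edge (5, 8)→(14, 0): d=(9,-8) top-left  bias=+0
  edge (14, 0)→(12, 3): d=(-2,3) right/bottom  bias=-1
  edge (12, 3)→(5, 8): d=(-7,5) right/bottom  bias=-1
    (6,0)@(13, 1): e=[1,1,9] → X
    (7,0)@(15, 1): e=[17,-5,-1] → .
    (5,1)@(11, 3): e=[3,3,5] → X
    (6,1)@(13, 3): e=[19,-3,-5] → .
    (4,2)@(9, 5): e=[5,5,1] → X
    (5,2)@(11, 5): e=[21,-1,-9] → .
    (4,3)@(9, 7): e=[23,1,-13] → .
  covered (3 px):
    . . . . . . X . .
    . . . . . X . . .
    . . . . X . . . .
    . . . . . . . . .
    . . . . . . . . .
T1:
  2·area = 24  (B↔C swapped to make it positive)
  edge (4, 7)→(14, 0): d=(10,-7) top-left  bias=+0
  edge (14, 0)→(6, 8): d=(-8,8) right/bottom  bias=-1
  edge (6, 8)→(4, 7): d=(-2,-1) top-left  bias=+0
    (6,0)@(13, 1): e=[3,0,21] → .  [on edge]
    (5,1)@(11, 3): e=[9,0,15] → .  [on edge]
    (3,2)@(7, 5): e=[1,16,7] → X
    (4,2)@(9, 5): e=[15,0,9] → .  [on edge]
    (2,3)@(5, 7): e=[7,16,1] → X
    (3,3)@(7, 7): e=[21,0,3] → .  [on edge]
    (2,4)@(5, 9): e=[27,0,-3] → .  [on edge]
  covered (2 px):
    . . . . . . . . .
    . . . . . . . . .
    . . . X . . . . .
    . . X . . . . . .
    . . . . . . . . .
T2:
  2·area = 24
  edge (0, 0)→(4, 0): d=(4,0) top-left  bias=+0
  edge (4, 0)→(12, 6): d=(8,6) right/bottom  bias=-1
  edge (12, 6)→(0, 0): d=(-12,-6) top-left  bias=+0
    (1,0)@(3, 1): e=[4,14,6] → X
    (2,0)@(5, 1): e=[4,2,18] → X
    (3,0)@(7, 1): e=[4,-10,30] → .
    (1,1)@(3, 3): e=[12,30,-18] → .
    (2,1)@(5, 3): e=[12,18,-6] → .
    (3,1)@(7, 3): e=[12,6,6] → X
    (4,1)@(9, 3): e=[12,-6,18] → .
    (3,2)@(7, 5): e=[20,22,-18] → .
  covered (3 px):
    . X X . . . . . .
    . . . X . . . . .
    . . . . . . . . .
    . . . . . . . . .
    . . . . . . . . .

Final: [[3,2],[2,3]]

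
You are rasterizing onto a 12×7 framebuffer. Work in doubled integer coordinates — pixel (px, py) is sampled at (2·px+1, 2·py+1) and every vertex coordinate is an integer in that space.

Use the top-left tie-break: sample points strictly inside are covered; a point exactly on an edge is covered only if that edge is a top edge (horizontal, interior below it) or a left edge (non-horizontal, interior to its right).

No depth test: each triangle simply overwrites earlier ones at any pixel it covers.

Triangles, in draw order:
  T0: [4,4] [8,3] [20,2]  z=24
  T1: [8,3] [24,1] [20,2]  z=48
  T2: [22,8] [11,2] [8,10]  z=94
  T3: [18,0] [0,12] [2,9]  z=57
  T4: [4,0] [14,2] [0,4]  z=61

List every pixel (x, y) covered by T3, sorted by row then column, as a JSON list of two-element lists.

T0:
  2·area = 8
  edge (4, 4)→(8, 3): d=(4,-1) top-left  bias=+0
  edge (8, 3)→(20, 2): d=(12,-1) top-left  bias=+0
  edge (20, 2)→(4, 4): d=(-16,2) right/bottom  bias=-1
    (4,1)@(9, 3): e=[1,1,6] → X
    (5,1)@(11, 3): e=[3,3,2] → X
    (6,1)@(13, 3): e=[5,5,-2] → .
    (4,2)@(9, 5): e=[9,25,-26] → .
    (5,2)@(11, 5): e=[11,27,-30] → .
  covered (2 px):
    . . . . . . . . . . . .
    . . . . X X . . . . . .
    . . . . . . . . . . . .
    . . . . . . . . . . . .
    . . . . . . . . . . . .
    . . . . . . . . . . . .
    . . . . . . . . . . . .
T1:
  2·area = 8
  edge (8, 3)→(24, 1): d=(16,-2) top-left  bias=+0
  edge (24, 1)→(20, 2): d=(-4,1) right/bottom  bias=-1
  edge (20, 2)→(8, 3): d=(-12,1) right/bottom  bias=-1
  covered (0 px):
    . . . . . . . . . . . .
    . . . . . . . . . . . .
    . . . . . . . . . . . .
    . . . . . . . . . . . .
    . . . . . . . . . . . .
    . . . . . . . . . . . .
    . . . . . . . . . . . .
T2:
  2·area = 106  (B↔C swapped to make it positive)
  edge (22, 8)→(8, 10): d=(-14,2) right/bottom  bias=-1
  edge (8, 10)→(11, 2): d=(3,-8) top-left  bias=+0
  edge (11, 2)→(22, 8): d=(11,6) right/bottom  bias=-1
    (5,1)@(11, 3): e=[92,3,11] → X
    (6,1)@(13, 3): e=[88,19,-1] → .
    (5,2)@(11, 5): e=[64,9,33] → X
    (6,2)@(13, 5): e=[60,25,21] → X
    (7,2)@(15, 5): e=[56,41,9] → X
    (8,2)@(17, 5): e=[52,57,-3] → .
    (5,3)@(11, 7): e=[36,15,55] → X
    (8,3)@(17, 7): e=[24,63,19] → X
    (9,3)@(19, 7): e=[20,79,7] → X
    (10,3)@(21, 7): e=[16,95,-5] → .
    (4,4)@(9, 9): e=[12,5,89] → X
    (7,4)@(15, 9): e=[0,53,53] → .  [on edge]
    (0,5)@(1, 11): e=[0,-53,159] → .  [on edge]
  covered (12 px):
    . . . . . . . . . . . .
    . . . . . X . . . . . .
    . . . . . X X X . . . .
    . . . . . X X X X X . .
    . . . . X X X . . . . .
    . . . . . . . . . . . .
    . . . . . . . . . . . .
T3:
  2·area = 30
  edge (18, 0)→(0, 12): d=(-18,12) right/bottom  bias=-1
  edge (0, 12)→(2, 9): d=(2,-3) top-left  bias=+0
  edge (2, 9)→(18, 0): d=(16,-9) top-left  bias=+0
    (6,1)@(13, 3): e=[6,21,3] → X
    (7,1)@(15, 3): e=[-18,27,21] → .
    (6,2)@(13, 5): e=[-30,25,35] → .
    (3,3)@(7, 7): e=[6,11,13] → X
    (4,3)@(9, 7): e=[-18,17,31] → .
    (1,4)@(3, 9): e=[18,3,9] → X
    (2,4)@(5, 9): e=[-6,9,27] → .
    (3,4)@(7, 9): e=[-30,15,45] → .
    (0,5)@(1, 11): e=[6,1,23] → X
    (1,5)@(3, 11): e=[-18,7,41] → .
    (0,6)@(1, 13): e=[-30,5,55] → .
  covered (4 px):
    . . . . . . . . . . . .
    . . . . . . X . . . . .
    . . . . . . . . . . . .
    . . . X . . . . . . . .
    . X . . . . . . . . . .
    X . . . . . . . . . . .
    . . . . . . . . . . . .
T4:
  2·area = 48
  edge (4, 0)→(14, 2): d=(10,2) right/bottom  bias=-1
  edge (14, 2)→(0, 4): d=(-14,2) right/bottom  bias=-1
  edge (0, 4)→(4, 0): d=(4,-4) top-left  bias=+0
    (1,0)@(3, 1): e=[12,36,0] → X  [on edge]
    (2,0)@(5, 1): e=[8,32,8] → X
    (3,0)@(7, 1): e=[4,28,16] → X
    (4,0)@(9, 1): e=[0,24,24] → .  [on edge]
    (10,0)@(21, 1): e=[-24,0,72] → .  [on edge]
    (0,1)@(1, 3): e=[36,12,0] → X  [on edge]
    (3,1)@(7, 3): e=[24,0,24] → .  [on edge]
    (9,1)@(19, 3): e=[0,-24,72] → .  [on edge]
    (0,2)@(1, 5): e=[56,-16,8] → .
    (1,2)@(3, 5): e=[52,-20,16] → .
    (2,2)@(5, 5): e=[48,-24,24] → .
  covered (6 px):
    . X X X . . . . . . . .
    X X X . . . . . . . . .
    . . . . . . . . . . . .
    . . . . . . . . . . . .
    . . . . . . . . . . . .
    . . . . . . . . . . . .
    . . . . . . . . . . . .

Final: [[6,1],[3,3],[1,4],[0,5]]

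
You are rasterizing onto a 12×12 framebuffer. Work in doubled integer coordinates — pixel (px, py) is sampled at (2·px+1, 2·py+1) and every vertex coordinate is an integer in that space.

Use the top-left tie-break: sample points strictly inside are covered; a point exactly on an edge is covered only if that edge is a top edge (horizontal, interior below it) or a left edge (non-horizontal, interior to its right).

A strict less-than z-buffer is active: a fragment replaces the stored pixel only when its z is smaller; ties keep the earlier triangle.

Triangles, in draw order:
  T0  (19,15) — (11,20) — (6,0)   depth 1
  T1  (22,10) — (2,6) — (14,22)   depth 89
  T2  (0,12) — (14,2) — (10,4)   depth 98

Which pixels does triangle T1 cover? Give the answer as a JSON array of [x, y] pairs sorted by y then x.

T0:
  2·area = 185
  edge (19, 15)→(11, 20): d=(-8,5) right/bottom  bias=-1
  edge (11, 20)→(6, 0): d=(-5,-20) top-left  bias=+0
  edge (6, 0)→(19, 15): d=(13,15) right/bottom  bias=-1
    (3,1)@(7, 3): e=[156,5,24] → █
    (4,1)@(9, 3): e=[146,45,-6] → ·
    (3,2)@(7, 5): e=[140,-5,50] → ·
    (4,2)@(9, 5): e=[130,35,20] → █
    (5,2)@(11, 5): e=[120,75,-10] → ·
    (4,3)@(9, 7): e=[114,25,46] → █
    (5,3)@(11, 7): e=[104,65,16] → █
    (6,3)@(13, 7): e=[94,105,-14] → ·
    (4,4)@(9, 9): e=[98,15,72] → █
    (6,4)@(13, 9): e=[78,95,12] → █
    (7,4)@(15, 9): e=[68,135,-18] → ·
    (4,5)@(9, 11): e=[82,5,98] → █
    (9,7)@(19, 15): e=[0,185,0] → ·  [on edge]
  covered (23 px):
    · · · · · · · · · · · ·
    · · · █ · · · · · · · ·
    · · · · █ · · · · · · ·
    · · · · █ █ · · · · · ·
    · · · · █ █ █ · · · · ·
    · · · · █ █ █ █ · · · ·
    · · · · · █ █ █ █ · · ·
    · · · · · █ █ █ █ · · ·
    · · · · · █ █ █ · · · ·
    · · · · · █ · · · · · ·
    · · · · · · · · · · · ·
    · · · · · · · · · · · ·
T1:
  2·area = 272  (B↔C swapped to make it positive)
  edge (22, 10)→(14, 22): d=(-8,12) right/bottom  bias=-1
  edge (14, 22)→(2, 6): d=(-12,-16) top-left  bias=+0
  edge (2, 6)→(22, 10): d=(20,4) right/bottom  bias=-1
    (1,3)@(3, 7): e=[252,4,16] → █
    (2,3)@(5, 7): e=[228,36,8] → █
    (3,3)@(7, 7): e=[204,68,0] → ·  [on edge]
    (1,4)@(3, 9): e=[236,-20,56] → ·
    (2,4)@(5, 9): e=[212,12,48] → █
    (3,4)@(7, 9): e=[188,44,40] → █
    (4,4)@(9, 9): e=[164,76,32] → █
    (5,4)@(11, 9): e=[140,108,24] → █
    (6,4)@(13, 9): e=[116,140,16] → █
    (7,4)@(15, 9): e=[92,172,8] → █
    (8,4)@(17, 9): e=[68,204,0] → ·  [on edge]
    (2,5)@(5, 11): e=[196,-12,88] → ·
  covered (33 px):
    · · · · · · · · · · · ·
    · · · · · · · · · · · ·
    · · · · · · · · · · · ·
    · █ █ · · · · · · · · ·
    · · █ █ █ █ █ █ · · · ·
    · · · █ █ █ █ █ █ █ █ ·
    · · · · █ █ █ █ █ █ · ·
    · · · · █ █ █ █ █ · · ·
    · · · · · █ █ █ █ · · ·
    · · · · · · █ █ · · · ·
    · · · · · · · · · · · ·
    · · · · · · · · · · · ·
T2:
  2·area = 12  (B↔C swapped to make it positive)
  edge (0, 12)→(10, 4): d=(10,-8) top-left  bias=+0
  edge (10, 4)→(14, 2): d=(4,-2) top-left  bias=+0
  edge (14, 2)→(0, 12): d=(-14,10) right/bottom  bias=-1
    (4,2)@(9, 5): e=[2,2,8] → █
    (5,2)@(11, 5): e=[18,6,-12] → ·
    (3,3)@(7, 7): e=[6,6,0] → ·  [on edge]
    (4,3)@(9, 7): e=[22,10,-20] → ·
  covered (1 px):
    · · · · · · · · · · · ·
    · · · · · · · · · · · ·
    · · · · █ · · · · · · ·
    · · · · · · · · · · · ·
    · · · · · · · · · · · ·
    · · · · · · · · · · · ·
    · · · · · · · · · · · ·
    · · · · · · · · · · · ·
    · · · · · · · · · · · ·
    · · · · · · · · · · · ·
    · · · · · · · · · · · ·
    · · · · · · · · · · · ·

Answer: [[1,3],[2,3],[2,4],[3,4],[4,4],[5,4],[6,4],[7,4],[3,5],[4,5],[5,5],[6,5],[7,5],[8,5],[9,5],[10,5],[4,6],[5,6],[6,6],[7,6],[8,6],[9,6],[4,7],[5,7],[6,7],[7,7],[8,7],[5,8],[6,8],[7,8],[8,8],[6,9],[7,9]]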